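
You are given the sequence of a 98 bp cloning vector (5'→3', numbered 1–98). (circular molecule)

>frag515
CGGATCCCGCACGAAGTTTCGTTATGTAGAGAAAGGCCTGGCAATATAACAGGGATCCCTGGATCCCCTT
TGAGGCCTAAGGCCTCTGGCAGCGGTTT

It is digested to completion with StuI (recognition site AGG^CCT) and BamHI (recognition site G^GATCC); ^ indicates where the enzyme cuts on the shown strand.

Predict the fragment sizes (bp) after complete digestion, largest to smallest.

34, 18, 17, 14, 8, 7 bp

StuI sites (AGGCCT) start at positions 34, 73, 80.
StuI cuts after base 3 of each site, so after positions 36, 75, 82.
BamHI sites (GGATCC) start at positions 2, 53, 61.
BamHI cuts after the first base of each site, so after positions 2, 53, 61.
Combined cut positions: 2, 36, 53, 61, 75, 82.
Circular molecule, 6 cuts → 6 fragments:
  3–36 → 34 bp
  37–53 → 17 bp
  54–61 → 8 bp
  62–75 → 14 bp
  76–82 → 7 bp
  83–98 then 1–2 → 16 + 2 = 18 bp
Sorted largest to smallest: 34, 18, 17, 14, 8, 7 bp.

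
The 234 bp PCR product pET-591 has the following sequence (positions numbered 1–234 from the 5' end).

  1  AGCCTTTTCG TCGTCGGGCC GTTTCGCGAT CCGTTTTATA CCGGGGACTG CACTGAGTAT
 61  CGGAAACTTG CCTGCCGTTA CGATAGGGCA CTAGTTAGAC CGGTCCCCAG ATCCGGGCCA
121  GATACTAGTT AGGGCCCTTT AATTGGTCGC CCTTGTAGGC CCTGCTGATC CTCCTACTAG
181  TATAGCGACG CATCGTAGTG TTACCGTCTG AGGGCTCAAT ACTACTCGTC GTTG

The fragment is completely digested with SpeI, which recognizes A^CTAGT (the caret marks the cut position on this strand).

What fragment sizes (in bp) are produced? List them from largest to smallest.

90, 58, 52, 34 bp

SpeI sites (ACTAGT) start at positions 90, 124, 176.
SpeI cuts after the first base of each site, so after positions 90, 124, 176.
Linear molecule, 3 cuts → 4 fragments:
  1–90 → 90 bp
  91–124 → 34 bp
  125–176 → 52 bp
  177–234 → 58 bp
Sorted largest to smallest: 90, 58, 52, 34 bp.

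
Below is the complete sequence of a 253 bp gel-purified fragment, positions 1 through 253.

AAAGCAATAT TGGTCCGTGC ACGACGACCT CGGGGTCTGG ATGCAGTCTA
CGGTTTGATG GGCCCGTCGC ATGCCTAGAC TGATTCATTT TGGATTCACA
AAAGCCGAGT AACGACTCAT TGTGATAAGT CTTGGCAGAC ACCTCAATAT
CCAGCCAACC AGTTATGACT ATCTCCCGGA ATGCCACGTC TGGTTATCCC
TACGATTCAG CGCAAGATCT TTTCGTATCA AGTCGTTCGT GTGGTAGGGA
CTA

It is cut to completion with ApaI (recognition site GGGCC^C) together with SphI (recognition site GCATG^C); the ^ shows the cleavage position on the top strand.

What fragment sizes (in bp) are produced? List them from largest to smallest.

180, 64, 9 bp

The ApaI site (GGGCCC) starts at position 60.
ApaI cuts after base 5 of each site (before the last base), so after position 64.
The SphI site (GCATGC) starts at position 69.
SphI cuts after base 5 of each site (before the last base), so after position 73.
Combined cut positions: 64, 73.
Linear molecule, 2 cuts → 3 fragments:
  1–64 → 64 bp
  65–73 → 9 bp
  74–253 → 180 bp
Sorted largest to smallest: 180, 64, 9 bp.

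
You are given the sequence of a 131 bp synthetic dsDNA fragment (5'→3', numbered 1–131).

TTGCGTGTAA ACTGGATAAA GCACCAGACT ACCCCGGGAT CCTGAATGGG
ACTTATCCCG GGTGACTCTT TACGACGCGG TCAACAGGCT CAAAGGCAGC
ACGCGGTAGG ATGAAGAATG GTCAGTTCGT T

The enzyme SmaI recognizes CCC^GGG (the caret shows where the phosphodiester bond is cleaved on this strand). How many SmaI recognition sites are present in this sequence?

CCCGGG occurs starting at positions 33, 57.
SmaI cuts at 2 sites.

2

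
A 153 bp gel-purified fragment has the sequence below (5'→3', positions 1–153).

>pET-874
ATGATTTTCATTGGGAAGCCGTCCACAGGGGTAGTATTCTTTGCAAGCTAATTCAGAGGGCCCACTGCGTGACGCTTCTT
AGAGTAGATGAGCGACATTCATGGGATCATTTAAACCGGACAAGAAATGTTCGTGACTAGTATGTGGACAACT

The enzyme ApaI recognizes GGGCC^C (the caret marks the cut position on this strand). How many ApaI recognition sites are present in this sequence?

GGGCCC occurs starting at position 58.
ApaI cuts at 1 site.

1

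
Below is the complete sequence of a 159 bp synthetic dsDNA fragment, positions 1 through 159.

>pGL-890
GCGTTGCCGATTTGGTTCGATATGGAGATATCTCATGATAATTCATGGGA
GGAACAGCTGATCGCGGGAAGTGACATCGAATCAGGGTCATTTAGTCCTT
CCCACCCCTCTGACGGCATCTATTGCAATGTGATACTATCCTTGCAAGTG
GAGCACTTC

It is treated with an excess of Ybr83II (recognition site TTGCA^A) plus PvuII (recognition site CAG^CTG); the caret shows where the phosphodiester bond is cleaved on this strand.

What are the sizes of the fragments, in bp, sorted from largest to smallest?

70, 57, 19, 13 bp

Ybr83II sites (TTGCAA) start at positions 123, 142.
Ybr83II cuts after base 5 of each site (before the last base), so after positions 127, 146.
The PvuII site (CAGCTG) starts at position 55.
PvuII cuts after base 3 of each site, so after position 57.
Combined cut positions: 57, 127, 146.
Linear molecule, 3 cuts → 4 fragments:
  1–57 → 57 bp
  58–127 → 70 bp
  128–146 → 19 bp
  147–159 → 13 bp
Sorted largest to smallest: 70, 57, 19, 13 bp.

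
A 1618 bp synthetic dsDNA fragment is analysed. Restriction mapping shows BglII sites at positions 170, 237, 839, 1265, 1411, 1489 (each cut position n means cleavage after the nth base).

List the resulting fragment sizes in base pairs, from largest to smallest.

602, 426, 170, 146, 129, 78, 67 bp

Linear molecule, 6 cuts → 7 fragments:
  170 − 0 = 170 bp
  237 − 170 = 67 bp
  839 − 237 = 602 bp
  1265 − 839 = 426 bp
  1411 − 1265 = 146 bp
  1489 − 1411 = 78 bp
  1618 − 1489 = 129 bp
Sorted largest to smallest: 602, 426, 170, 146, 129, 78, 67 bp.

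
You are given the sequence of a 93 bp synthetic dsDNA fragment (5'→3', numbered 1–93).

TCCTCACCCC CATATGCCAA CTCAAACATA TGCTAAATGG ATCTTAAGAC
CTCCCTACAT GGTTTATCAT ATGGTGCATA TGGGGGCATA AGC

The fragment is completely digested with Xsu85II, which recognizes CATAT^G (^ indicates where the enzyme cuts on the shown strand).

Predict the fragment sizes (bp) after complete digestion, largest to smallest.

Xsu85II sites (CATATG) start at positions 11, 27, 68, 77.
Xsu85II cuts after base 5 of each site (before the last base), so after positions 15, 31, 72, 81.
Linear molecule, 4 cuts → 5 fragments:
  1–15 → 15 bp
  16–31 → 16 bp
  32–72 → 41 bp
  73–81 → 9 bp
  82–93 → 12 bp
Sorted largest to smallest: 41, 16, 15, 12, 9 bp.

41, 16, 15, 12, 9 bp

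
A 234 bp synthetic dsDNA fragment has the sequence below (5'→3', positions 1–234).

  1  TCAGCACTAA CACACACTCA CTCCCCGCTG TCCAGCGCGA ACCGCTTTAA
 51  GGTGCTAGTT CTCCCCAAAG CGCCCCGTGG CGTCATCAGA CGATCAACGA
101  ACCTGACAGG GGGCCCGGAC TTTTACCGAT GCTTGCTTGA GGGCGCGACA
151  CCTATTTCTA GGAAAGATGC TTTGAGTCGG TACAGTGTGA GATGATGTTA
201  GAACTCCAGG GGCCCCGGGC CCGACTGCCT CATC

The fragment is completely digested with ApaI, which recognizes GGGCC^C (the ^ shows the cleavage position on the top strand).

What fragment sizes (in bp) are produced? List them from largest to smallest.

115, 99, 13, 7 bp

ApaI sites (GGGCCC) start at positions 111, 210, 217.
ApaI cuts after base 5 of each site (before the last base), so after positions 115, 214, 221.
Linear molecule, 3 cuts → 4 fragments:
  1–115 → 115 bp
  116–214 → 99 bp
  215–221 → 7 bp
  222–234 → 13 bp
Sorted largest to smallest: 115, 99, 13, 7 bp.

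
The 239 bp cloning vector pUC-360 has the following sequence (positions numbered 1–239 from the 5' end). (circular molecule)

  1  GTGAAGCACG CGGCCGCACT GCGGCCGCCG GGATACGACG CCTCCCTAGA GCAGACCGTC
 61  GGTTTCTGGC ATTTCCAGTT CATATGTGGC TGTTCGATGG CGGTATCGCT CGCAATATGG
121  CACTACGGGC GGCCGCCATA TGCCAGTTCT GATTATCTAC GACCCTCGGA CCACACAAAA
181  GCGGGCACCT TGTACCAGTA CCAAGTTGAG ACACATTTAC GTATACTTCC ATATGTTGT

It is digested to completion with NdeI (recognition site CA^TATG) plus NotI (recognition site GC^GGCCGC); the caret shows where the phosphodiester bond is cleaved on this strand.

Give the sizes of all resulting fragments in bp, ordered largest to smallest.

93, 60, 48, 19, 11, 8 bp

NdeI sites (CATATG) start at positions 81, 137, 230.
NdeI cuts after base 2 of each site, so after positions 82, 138, 231.
NotI sites (GCGGCCGC) start at positions 10, 21, 129.
NotI cuts after base 2 of each site, so after positions 11, 22, 130.
Combined cut positions: 11, 22, 82, 130, 138, 231.
Circular molecule, 6 cuts → 6 fragments:
  12–22 → 11 bp
  23–82 → 60 bp
  83–130 → 48 bp
  131–138 → 8 bp
  139–231 → 93 bp
  232–239 then 1–11 → 8 + 11 = 19 bp
Sorted largest to smallest: 93, 60, 48, 19, 11, 8 bp.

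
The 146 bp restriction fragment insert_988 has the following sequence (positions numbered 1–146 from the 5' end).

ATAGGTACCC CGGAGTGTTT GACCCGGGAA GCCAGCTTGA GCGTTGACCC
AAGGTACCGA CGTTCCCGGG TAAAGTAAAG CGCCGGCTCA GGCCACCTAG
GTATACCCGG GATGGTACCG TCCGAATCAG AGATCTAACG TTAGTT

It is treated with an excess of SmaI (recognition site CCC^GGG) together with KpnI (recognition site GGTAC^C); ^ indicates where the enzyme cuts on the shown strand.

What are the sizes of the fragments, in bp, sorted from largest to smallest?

41, 32, 28, 17, 10, 10, 8 bp

SmaI sites (CCCGGG) start at positions 23, 65, 106.
SmaI cuts after base 3 of each site, so after positions 25, 67, 108.
KpnI sites (GGTACC) start at positions 4, 53, 114.
KpnI cuts after base 5 of each site (before the last base), so after positions 8, 57, 118.
Combined cut positions: 8, 25, 57, 67, 108, 118.
Linear molecule, 6 cuts → 7 fragments:
  1–8 → 8 bp
  9–25 → 17 bp
  26–57 → 32 bp
  58–67 → 10 bp
  68–108 → 41 bp
  109–118 → 10 bp
  119–146 → 28 bp
Sorted largest to smallest: 41, 32, 28, 17, 10, 10, 8 bp.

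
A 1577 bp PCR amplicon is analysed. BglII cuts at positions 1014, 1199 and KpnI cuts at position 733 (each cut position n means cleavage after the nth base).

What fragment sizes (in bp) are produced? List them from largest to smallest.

733, 378, 281, 185 bp

Combined cut positions (sorted): 733, 1014, 1199.
Linear molecule, 3 cuts → 4 fragments:
  733 − 0 = 733 bp
  1014 − 733 = 281 bp
  1199 − 1014 = 185 bp
  1577 − 1199 = 378 bp
Sorted largest to smallest: 733, 378, 281, 185 bp.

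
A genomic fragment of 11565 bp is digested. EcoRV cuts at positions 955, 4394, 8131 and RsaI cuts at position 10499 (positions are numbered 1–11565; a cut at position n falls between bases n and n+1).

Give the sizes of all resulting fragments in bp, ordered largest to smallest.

Combined cut positions (sorted): 955, 4394, 8131, 10499.
Linear molecule, 4 cuts → 5 fragments:
  955 − 0 = 955 bp
  4394 − 955 = 3439 bp
  8131 − 4394 = 3737 bp
  10499 − 8131 = 2368 bp
  11565 − 10499 = 1066 bp
Sorted largest to smallest: 3737, 3439, 2368, 1066, 955 bp.

3737, 3439, 2368, 1066, 955 bp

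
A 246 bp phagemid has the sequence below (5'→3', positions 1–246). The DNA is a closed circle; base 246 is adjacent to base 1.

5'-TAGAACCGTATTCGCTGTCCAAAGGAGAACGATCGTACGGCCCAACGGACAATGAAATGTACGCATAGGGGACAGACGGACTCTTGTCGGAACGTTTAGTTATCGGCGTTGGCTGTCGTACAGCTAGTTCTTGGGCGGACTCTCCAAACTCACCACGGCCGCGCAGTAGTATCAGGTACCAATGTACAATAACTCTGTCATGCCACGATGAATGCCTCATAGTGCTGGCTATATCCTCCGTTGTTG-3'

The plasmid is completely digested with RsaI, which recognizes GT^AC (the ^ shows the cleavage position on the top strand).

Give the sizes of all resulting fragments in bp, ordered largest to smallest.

RsaI sites (GTAC) start at positions 35, 59, 118, 176, 184.
RsaI cuts after base 2 of each site, so after positions 36, 60, 119, 177, 185.
Circular molecule, 5 cuts → 5 fragments:
  37–60 → 24 bp
  61–119 → 59 bp
  120–177 → 58 bp
  178–185 → 8 bp
  186–246 then 1–36 → 61 + 36 = 97 bp
Sorted largest to smallest: 97, 59, 58, 24, 8 bp.

97, 59, 58, 24, 8 bp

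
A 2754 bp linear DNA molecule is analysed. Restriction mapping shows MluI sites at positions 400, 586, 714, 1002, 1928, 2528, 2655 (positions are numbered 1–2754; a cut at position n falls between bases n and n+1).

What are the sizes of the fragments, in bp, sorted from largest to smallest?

926, 600, 400, 288, 186, 128, 127, 99 bp

Linear molecule, 7 cuts → 8 fragments:
  400 − 0 = 400 bp
  586 − 400 = 186 bp
  714 − 586 = 128 bp
  1002 − 714 = 288 bp
  1928 − 1002 = 926 bp
  2528 − 1928 = 600 bp
  2655 − 2528 = 127 bp
  2754 − 2655 = 99 bp
Sorted largest to smallest: 926, 600, 400, 288, 186, 128, 127, 99 bp.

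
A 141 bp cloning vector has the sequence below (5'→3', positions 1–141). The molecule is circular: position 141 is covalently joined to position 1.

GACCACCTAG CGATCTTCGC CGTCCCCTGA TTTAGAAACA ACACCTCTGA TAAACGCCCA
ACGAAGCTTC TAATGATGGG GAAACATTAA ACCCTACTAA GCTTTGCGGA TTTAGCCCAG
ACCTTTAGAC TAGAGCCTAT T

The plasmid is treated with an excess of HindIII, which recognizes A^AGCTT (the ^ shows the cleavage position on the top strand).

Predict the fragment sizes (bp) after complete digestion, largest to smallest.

106, 35 bp

HindIII sites (AAGCTT) start at positions 64, 99.
HindIII cuts after the first base of each site, so after positions 64, 99.
Circular molecule, 2 cuts → 2 fragments:
  65–99 → 35 bp
  100–141 then 1–64 → 42 + 64 = 106 bp
Sorted largest to smallest: 106, 35 bp.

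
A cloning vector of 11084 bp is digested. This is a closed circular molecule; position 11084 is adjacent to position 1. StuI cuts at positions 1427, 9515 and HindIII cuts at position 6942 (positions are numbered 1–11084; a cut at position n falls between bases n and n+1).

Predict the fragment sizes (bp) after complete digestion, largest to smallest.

5515, 2996, 2573 bp

Combined cut positions (sorted): 1427, 6942, 9515.
Circular molecule, 3 cuts → 3 fragments:
  6942 − 1427 = 5515 bp
  9515 − 6942 = 2573 bp
  wrap: 11084 − 9515 + 1427 = 2996 bp
Sorted largest to smallest: 5515, 2996, 2573 bp.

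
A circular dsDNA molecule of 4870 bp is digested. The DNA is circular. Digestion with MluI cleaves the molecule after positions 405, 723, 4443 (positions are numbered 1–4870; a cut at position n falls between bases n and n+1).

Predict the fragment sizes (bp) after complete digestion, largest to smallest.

Circular molecule, 3 cuts → 3 fragments:
  723 − 405 = 318 bp
  4443 − 723 = 3720 bp
  wrap: 4870 − 4443 + 405 = 832 bp
Sorted largest to smallest: 3720, 832, 318 bp.

3720, 832, 318 bp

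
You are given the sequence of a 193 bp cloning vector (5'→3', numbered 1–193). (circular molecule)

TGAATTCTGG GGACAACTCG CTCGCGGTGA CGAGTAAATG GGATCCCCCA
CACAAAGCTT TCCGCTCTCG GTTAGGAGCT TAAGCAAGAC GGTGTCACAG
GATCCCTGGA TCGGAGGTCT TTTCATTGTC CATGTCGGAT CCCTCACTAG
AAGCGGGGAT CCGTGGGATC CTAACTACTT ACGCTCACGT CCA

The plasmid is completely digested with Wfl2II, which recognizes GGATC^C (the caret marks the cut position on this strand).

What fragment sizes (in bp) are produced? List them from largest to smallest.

68, 59, 37, 20, 9 bp

Wfl2II sites (GGATCC) start at positions 41, 100, 137, 157, 166.
Wfl2II cuts after base 5 of each site (before the last base), so after positions 45, 104, 141, 161, 170.
Circular molecule, 5 cuts → 5 fragments:
  46–104 → 59 bp
  105–141 → 37 bp
  142–161 → 20 bp
  162–170 → 9 bp
  171–193 then 1–45 → 23 + 45 = 68 bp
Sorted largest to smallest: 68, 59, 37, 20, 9 bp.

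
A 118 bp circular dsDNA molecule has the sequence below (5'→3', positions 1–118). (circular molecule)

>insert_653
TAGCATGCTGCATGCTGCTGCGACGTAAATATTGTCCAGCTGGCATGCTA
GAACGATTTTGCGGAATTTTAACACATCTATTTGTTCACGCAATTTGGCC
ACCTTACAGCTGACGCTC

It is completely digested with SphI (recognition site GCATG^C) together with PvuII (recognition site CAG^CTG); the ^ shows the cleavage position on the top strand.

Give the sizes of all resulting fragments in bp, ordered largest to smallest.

SphI sites (GCATGC) start at positions 3, 10, 43.
SphI cuts after base 5 of each site (before the last base), so after positions 7, 14, 47.
PvuII sites (CAGCTG) start at positions 37, 107.
PvuII cuts after base 3 of each site, so after positions 39, 109.
Combined cut positions: 7, 14, 39, 47, 109.
Circular molecule, 5 cuts → 5 fragments:
  8–14 → 7 bp
  15–39 → 25 bp
  40–47 → 8 bp
  48–109 → 62 bp
  110–118 then 1–7 → 9 + 7 = 16 bp
Sorted largest to smallest: 62, 25, 16, 8, 7 bp.

62, 25, 16, 8, 7 bp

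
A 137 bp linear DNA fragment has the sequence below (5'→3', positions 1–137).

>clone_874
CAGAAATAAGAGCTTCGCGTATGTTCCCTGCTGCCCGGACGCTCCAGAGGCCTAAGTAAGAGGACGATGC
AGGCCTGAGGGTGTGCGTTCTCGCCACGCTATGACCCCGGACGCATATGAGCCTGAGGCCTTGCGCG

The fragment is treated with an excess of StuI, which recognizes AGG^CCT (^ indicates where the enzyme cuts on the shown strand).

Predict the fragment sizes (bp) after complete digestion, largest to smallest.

55, 50, 23, 9 bp

StuI sites (AGGCCT) start at positions 48, 71, 126.
StuI cuts after base 3 of each site, so after positions 50, 73, 128.
Linear molecule, 3 cuts → 4 fragments:
  1–50 → 50 bp
  51–73 → 23 bp
  74–128 → 55 bp
  129–137 → 9 bp
Sorted largest to smallest: 55, 50, 23, 9 bp.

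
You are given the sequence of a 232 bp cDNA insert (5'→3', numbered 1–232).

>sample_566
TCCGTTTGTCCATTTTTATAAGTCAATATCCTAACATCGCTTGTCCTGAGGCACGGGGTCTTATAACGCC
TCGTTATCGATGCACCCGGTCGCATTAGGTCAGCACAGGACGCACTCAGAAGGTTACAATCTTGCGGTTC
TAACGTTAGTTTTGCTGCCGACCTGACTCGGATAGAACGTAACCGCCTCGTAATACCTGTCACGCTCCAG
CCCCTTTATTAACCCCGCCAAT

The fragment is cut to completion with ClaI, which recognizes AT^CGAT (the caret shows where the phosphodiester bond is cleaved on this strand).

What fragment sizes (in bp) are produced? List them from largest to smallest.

155, 77 bp

The ClaI site (ATCGAT) starts at position 76.
ClaI cuts after base 2 of each site, so after position 77.
Linear molecule, 1 cut → 2 fragments:
  1–77 → 77 bp
  78–232 → 155 bp
Sorted largest to smallest: 155, 77 bp.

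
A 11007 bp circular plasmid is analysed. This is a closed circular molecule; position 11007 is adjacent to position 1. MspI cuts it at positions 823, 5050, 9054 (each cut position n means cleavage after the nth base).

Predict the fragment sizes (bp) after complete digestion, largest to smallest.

Circular molecule, 3 cuts → 3 fragments:
  5050 − 823 = 4227 bp
  9054 − 5050 = 4004 bp
  wrap: 11007 − 9054 + 823 = 2776 bp
Sorted largest to smallest: 4227, 4004, 2776 bp.

4227, 4004, 2776 bp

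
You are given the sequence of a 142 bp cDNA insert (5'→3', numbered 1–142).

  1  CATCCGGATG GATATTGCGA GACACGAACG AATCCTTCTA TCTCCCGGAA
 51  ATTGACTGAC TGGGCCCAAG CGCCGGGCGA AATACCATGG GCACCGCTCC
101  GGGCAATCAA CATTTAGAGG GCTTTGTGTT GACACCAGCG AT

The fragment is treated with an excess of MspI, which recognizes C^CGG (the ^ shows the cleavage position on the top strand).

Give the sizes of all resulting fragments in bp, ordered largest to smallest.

43, 41, 28, 26, 4 bp

MspI sites (CCGG) start at positions 4, 45, 73, 99.
MspI cuts after the first base of each site, so after positions 4, 45, 73, 99.
Linear molecule, 4 cuts → 5 fragments:
  1–4 → 4 bp
  5–45 → 41 bp
  46–73 → 28 bp
  74–99 → 26 bp
  100–142 → 43 bp
Sorted largest to smallest: 43, 41, 28, 26, 4 bp.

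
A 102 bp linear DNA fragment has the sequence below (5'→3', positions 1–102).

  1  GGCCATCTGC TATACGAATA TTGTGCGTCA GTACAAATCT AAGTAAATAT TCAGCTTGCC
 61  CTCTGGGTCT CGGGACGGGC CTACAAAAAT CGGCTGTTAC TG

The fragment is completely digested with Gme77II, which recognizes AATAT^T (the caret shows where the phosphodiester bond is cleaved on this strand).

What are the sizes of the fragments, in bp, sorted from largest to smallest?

52, 29, 21 bp

Gme77II sites (AATATT) start at positions 17, 46.
Gme77II cuts after base 5 of each site (before the last base), so after positions 21, 50.
Linear molecule, 2 cuts → 3 fragments:
  1–21 → 21 bp
  22–50 → 29 bp
  51–102 → 52 bp
Sorted largest to smallest: 52, 29, 21 bp.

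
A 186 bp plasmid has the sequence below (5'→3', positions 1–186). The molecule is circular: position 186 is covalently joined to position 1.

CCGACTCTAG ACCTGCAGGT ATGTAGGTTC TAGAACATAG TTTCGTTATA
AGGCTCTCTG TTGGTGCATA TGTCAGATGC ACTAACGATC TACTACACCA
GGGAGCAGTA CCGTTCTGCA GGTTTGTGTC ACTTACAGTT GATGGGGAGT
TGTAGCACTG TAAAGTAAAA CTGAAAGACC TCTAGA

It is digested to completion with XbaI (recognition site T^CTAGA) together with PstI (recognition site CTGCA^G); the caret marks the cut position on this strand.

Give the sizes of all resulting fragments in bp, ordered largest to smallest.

91, 61, 12, 11, 11 bp

XbaI sites (TCTAGA) start at positions 6, 29, 181.
XbaI cuts after the first base of each site, so after positions 6, 29, 181.
PstI sites (CTGCAG) start at positions 13, 116.
PstI cuts after base 5 of each site (before the last base), so after positions 17, 120.
Combined cut positions: 6, 17, 29, 120, 181.
Circular molecule, 5 cuts → 5 fragments:
  7–17 → 11 bp
  18–29 → 12 bp
  30–120 → 91 bp
  121–181 → 61 bp
  182–186 then 1–6 → 5 + 6 = 11 bp
Sorted largest to smallest: 91, 61, 12, 11, 11 bp.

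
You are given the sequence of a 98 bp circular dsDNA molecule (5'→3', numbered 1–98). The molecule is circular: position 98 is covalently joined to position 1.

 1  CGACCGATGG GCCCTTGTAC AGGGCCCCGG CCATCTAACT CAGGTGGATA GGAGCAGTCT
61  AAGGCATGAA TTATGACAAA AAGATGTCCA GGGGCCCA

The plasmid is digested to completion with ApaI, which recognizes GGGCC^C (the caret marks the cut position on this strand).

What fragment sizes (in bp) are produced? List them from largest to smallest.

70, 15, 13 bp

ApaI sites (GGGCCC) start at positions 9, 22, 92.
ApaI cuts after base 5 of each site (before the last base), so after positions 13, 26, 96.
Circular molecule, 3 cuts → 3 fragments:
  14–26 → 13 bp
  27–96 → 70 bp
  97–98 then 1–13 → 2 + 13 = 15 bp
Sorted largest to smallest: 70, 15, 13 bp.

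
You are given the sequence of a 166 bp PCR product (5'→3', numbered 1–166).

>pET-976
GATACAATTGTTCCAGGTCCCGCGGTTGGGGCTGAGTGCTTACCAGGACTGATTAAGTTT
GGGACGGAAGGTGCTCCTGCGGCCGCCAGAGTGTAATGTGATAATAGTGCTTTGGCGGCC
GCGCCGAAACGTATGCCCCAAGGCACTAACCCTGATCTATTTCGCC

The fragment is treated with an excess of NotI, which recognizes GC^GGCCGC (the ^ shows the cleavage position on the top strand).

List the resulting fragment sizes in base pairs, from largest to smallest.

80, 50, 36 bp

NotI sites (GCGGCCGC) start at positions 79, 115.
NotI cuts after base 2 of each site, so after positions 80, 116.
Linear molecule, 2 cuts → 3 fragments:
  1–80 → 80 bp
  81–116 → 36 bp
  117–166 → 50 bp
Sorted largest to smallest: 80, 50, 36 bp.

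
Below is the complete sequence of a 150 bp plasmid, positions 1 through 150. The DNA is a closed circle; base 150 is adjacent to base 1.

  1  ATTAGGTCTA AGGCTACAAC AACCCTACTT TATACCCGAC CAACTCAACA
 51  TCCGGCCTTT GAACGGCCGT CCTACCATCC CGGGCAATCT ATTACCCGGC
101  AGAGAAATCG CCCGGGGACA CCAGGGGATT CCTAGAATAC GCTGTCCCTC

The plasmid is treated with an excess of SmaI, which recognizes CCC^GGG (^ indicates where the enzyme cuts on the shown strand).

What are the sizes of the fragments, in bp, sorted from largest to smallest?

SmaI sites (CCCGGG) start at positions 79, 111.
SmaI cuts after base 3 of each site, so after positions 81, 113.
Circular molecule, 2 cuts → 2 fragments:
  82–113 → 32 bp
  114–150 then 1–81 → 37 + 81 = 118 bp
Sorted largest to smallest: 118, 32 bp.

118, 32 bp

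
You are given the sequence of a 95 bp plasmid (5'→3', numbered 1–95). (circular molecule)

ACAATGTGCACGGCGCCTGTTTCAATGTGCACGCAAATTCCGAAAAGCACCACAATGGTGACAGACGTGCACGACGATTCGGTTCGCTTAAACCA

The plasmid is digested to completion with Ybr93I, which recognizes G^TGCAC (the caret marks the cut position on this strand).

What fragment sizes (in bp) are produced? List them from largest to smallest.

40, 34, 21 bp

Ybr93I sites (GTGCAC) start at positions 6, 27, 67.
Ybr93I cuts after the first base of each site, so after positions 6, 27, 67.
Circular molecule, 3 cuts → 3 fragments:
  7–27 → 21 bp
  28–67 → 40 bp
  68–95 then 1–6 → 28 + 6 = 34 bp
Sorted largest to smallest: 40, 34, 21 bp.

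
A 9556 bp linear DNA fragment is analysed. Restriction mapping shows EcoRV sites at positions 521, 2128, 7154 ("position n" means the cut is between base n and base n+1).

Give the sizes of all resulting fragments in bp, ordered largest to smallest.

5026, 2402, 1607, 521 bp

Linear molecule, 3 cuts → 4 fragments:
  521 − 0 = 521 bp
  2128 − 521 = 1607 bp
  7154 − 2128 = 5026 bp
  9556 − 7154 = 2402 bp
Sorted largest to smallest: 5026, 2402, 1607, 521 bp.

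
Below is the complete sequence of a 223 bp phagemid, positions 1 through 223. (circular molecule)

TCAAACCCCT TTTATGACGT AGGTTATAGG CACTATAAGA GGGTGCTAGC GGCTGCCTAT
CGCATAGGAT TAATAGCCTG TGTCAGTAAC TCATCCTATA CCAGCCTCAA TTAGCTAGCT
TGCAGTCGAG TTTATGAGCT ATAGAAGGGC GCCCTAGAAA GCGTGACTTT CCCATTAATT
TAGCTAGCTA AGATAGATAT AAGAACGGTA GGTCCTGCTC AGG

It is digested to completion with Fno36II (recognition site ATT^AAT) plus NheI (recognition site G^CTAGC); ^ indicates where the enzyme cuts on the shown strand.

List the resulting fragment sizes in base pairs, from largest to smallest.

85, 62, 43, 26, 7 bp

Fno36II sites (ATTAAT) start at positions 69, 174.
Fno36II cuts after base 3 of each site, so after positions 71, 176.
NheI sites (GCTAGC) start at positions 45, 114, 183.
NheI cuts after the first base of each site, so after positions 45, 114, 183.
Combined cut positions: 45, 71, 114, 176, 183.
Circular molecule, 5 cuts → 5 fragments:
  46–71 → 26 bp
  72–114 → 43 bp
  115–176 → 62 bp
  177–183 → 7 bp
  184–223 then 1–45 → 40 + 45 = 85 bp
Sorted largest to smallest: 85, 62, 43, 26, 7 bp.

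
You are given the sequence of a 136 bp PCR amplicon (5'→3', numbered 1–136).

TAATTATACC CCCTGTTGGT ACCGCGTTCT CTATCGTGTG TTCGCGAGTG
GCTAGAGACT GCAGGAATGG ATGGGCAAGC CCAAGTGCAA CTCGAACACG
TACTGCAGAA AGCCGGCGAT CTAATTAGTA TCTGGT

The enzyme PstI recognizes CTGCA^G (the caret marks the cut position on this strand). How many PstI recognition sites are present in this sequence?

2

CTGCAG occurs starting at positions 59, 103.
PstI cuts at 2 sites.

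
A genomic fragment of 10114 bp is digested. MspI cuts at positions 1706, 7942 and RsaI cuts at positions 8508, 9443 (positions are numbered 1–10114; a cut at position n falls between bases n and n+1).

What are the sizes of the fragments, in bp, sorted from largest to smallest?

Combined cut positions (sorted): 1706, 7942, 8508, 9443.
Linear molecule, 4 cuts → 5 fragments:
  1706 − 0 = 1706 bp
  7942 − 1706 = 6236 bp
  8508 − 7942 = 566 bp
  9443 − 8508 = 935 bp
  10114 − 9443 = 671 bp
Sorted largest to smallest: 6236, 1706, 935, 671, 566 bp.

6236, 1706, 935, 671, 566 bp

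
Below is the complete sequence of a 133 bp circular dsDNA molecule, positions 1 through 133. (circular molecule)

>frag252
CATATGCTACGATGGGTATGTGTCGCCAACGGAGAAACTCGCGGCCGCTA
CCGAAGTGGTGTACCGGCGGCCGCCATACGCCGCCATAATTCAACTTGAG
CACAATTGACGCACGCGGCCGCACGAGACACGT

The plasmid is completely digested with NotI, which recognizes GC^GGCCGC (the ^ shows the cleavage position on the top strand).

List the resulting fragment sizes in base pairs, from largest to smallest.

NotI sites (GCGGCCGC) start at positions 41, 67, 115.
NotI cuts after base 2 of each site, so after positions 42, 68, 116.
Circular molecule, 3 cuts → 3 fragments:
  43–68 → 26 bp
  69–116 → 48 bp
  117–133 then 1–42 → 17 + 42 = 59 bp
Sorted largest to smallest: 59, 48, 26 bp.

59, 48, 26 bp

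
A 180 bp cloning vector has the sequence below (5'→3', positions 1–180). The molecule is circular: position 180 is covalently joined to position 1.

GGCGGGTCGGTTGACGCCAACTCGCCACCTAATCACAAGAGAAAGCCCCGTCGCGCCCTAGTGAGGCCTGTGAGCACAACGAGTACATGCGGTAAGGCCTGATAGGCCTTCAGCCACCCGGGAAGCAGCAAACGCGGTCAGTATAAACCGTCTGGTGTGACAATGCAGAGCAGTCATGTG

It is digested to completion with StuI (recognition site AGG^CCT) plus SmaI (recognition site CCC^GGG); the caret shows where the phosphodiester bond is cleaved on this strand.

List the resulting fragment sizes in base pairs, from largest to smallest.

StuI sites (AGGCCT) start at positions 64, 95, 104.
StuI cuts after base 3 of each site, so after positions 66, 97, 106.
The SmaI site (CCCGGG) starts at position 117.
SmaI cuts after base 3 of each site, so after position 119.
Combined cut positions: 66, 97, 106, 119.
Circular molecule, 4 cuts → 4 fragments:
  67–97 → 31 bp
  98–106 → 9 bp
  107–119 → 13 bp
  120–180 then 1–66 → 61 + 66 = 127 bp
Sorted largest to smallest: 127, 31, 13, 9 bp.

127, 31, 13, 9 bp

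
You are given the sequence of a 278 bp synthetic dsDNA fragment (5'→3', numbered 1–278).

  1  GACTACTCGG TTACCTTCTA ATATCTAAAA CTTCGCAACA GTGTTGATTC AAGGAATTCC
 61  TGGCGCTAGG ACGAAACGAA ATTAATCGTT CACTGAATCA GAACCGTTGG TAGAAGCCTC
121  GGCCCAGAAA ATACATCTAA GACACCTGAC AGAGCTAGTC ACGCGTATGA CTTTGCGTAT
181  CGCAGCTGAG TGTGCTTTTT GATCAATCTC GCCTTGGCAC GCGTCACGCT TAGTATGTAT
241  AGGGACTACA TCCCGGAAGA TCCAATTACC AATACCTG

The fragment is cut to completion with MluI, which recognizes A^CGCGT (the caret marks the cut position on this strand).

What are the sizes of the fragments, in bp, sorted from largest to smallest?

161, 59, 58 bp

MluI sites (ACGCGT) start at positions 161, 219.
MluI cuts after the first base of each site, so after positions 161, 219.
Linear molecule, 2 cuts → 3 fragments:
  1–161 → 161 bp
  162–219 → 58 bp
  220–278 → 59 bp
Sorted largest to smallest: 161, 59, 58 bp.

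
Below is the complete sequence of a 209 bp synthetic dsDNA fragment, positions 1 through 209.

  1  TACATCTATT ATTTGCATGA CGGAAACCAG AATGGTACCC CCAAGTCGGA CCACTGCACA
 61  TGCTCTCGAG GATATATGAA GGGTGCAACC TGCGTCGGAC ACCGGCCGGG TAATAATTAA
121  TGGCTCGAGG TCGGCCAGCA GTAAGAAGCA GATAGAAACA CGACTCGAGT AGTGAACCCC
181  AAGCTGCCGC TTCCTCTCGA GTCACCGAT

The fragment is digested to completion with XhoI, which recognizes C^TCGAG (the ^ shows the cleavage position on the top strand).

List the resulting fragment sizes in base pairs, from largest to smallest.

XhoI sites (CTCGAG) start at positions 65, 124, 164, 196.
XhoI cuts after the first base of each site, so after positions 65, 124, 164, 196.
Linear molecule, 4 cuts → 5 fragments:
  1–65 → 65 bp
  66–124 → 59 bp
  125–164 → 40 bp
  165–196 → 32 bp
  197–209 → 13 bp
Sorted largest to smallest: 65, 59, 40, 32, 13 bp.

65, 59, 40, 32, 13 bp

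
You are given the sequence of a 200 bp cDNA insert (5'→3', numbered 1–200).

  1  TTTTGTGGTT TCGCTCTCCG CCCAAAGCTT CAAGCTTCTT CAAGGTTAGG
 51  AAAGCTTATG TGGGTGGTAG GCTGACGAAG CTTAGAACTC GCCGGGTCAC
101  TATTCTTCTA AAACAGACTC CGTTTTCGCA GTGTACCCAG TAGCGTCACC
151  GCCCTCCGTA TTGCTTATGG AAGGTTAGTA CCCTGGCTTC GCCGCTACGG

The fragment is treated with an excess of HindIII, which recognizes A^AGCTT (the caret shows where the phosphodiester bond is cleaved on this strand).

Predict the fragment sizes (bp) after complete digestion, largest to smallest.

122, 26, 25, 20, 7 bp

HindIII sites (AAGCTT) start at positions 25, 32, 52, 78.
HindIII cuts after the first base of each site, so after positions 25, 32, 52, 78.
Linear molecule, 4 cuts → 5 fragments:
  1–25 → 25 bp
  26–32 → 7 bp
  33–52 → 20 bp
  53–78 → 26 bp
  79–200 → 122 bp
Sorted largest to smallest: 122, 26, 25, 20, 7 bp.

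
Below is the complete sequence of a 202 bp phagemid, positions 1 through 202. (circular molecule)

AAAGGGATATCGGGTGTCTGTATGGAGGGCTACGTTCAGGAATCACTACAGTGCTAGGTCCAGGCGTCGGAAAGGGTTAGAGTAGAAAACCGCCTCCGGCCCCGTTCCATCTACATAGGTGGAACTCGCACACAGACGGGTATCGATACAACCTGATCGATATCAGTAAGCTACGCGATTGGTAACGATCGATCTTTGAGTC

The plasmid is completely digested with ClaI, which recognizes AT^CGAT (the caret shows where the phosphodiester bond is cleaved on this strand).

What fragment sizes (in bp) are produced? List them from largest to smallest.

ClaI sites (ATCGAT) start at positions 142, 156, 188.
ClaI cuts after base 2 of each site, so after positions 143, 157, 189.
Circular molecule, 3 cuts → 3 fragments:
  144–157 → 14 bp
  158–189 → 32 bp
  190–202 then 1–143 → 13 + 143 = 156 bp
Sorted largest to smallest: 156, 32, 14 bp.

156, 32, 14 bp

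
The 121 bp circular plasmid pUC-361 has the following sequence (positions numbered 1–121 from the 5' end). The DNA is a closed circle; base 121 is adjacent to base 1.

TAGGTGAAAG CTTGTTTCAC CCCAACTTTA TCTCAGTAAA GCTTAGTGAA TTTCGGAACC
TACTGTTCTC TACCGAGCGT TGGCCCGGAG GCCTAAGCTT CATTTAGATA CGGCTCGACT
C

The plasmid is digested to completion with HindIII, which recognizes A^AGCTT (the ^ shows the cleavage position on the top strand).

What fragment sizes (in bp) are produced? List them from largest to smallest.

56, 34, 31 bp

HindIII sites (AAGCTT) start at positions 8, 39, 95.
HindIII cuts after the first base of each site, so after positions 8, 39, 95.
Circular molecule, 3 cuts → 3 fragments:
  9–39 → 31 bp
  40–95 → 56 bp
  96–121 then 1–8 → 26 + 8 = 34 bp
Sorted largest to smallest: 56, 34, 31 bp.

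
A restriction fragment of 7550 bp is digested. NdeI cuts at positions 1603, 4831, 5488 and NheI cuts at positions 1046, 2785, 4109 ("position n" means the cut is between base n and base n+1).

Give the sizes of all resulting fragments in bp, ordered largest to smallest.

2062, 1324, 1182, 1046, 722, 657, 557 bp

Combined cut positions (sorted): 1046, 1603, 2785, 4109, 4831, 5488.
Linear molecule, 6 cuts → 7 fragments:
  1046 − 0 = 1046 bp
  1603 − 1046 = 557 bp
  2785 − 1603 = 1182 bp
  4109 − 2785 = 1324 bp
  4831 − 4109 = 722 bp
  5488 − 4831 = 657 bp
  7550 − 5488 = 2062 bp
Sorted largest to smallest: 2062, 1324, 1182, 1046, 722, 657, 557 bp.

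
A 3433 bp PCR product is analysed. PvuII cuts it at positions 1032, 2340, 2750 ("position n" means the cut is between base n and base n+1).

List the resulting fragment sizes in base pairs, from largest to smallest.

1308, 1032, 683, 410 bp

Linear molecule, 3 cuts → 4 fragments:
  1032 − 0 = 1032 bp
  2340 − 1032 = 1308 bp
  2750 − 2340 = 410 bp
  3433 − 2750 = 683 bp
Sorted largest to smallest: 1308, 1032, 683, 410 bp.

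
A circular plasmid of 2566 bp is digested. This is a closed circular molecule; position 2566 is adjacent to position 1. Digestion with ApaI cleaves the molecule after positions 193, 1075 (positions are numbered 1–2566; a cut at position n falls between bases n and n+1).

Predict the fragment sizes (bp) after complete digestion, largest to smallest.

1684, 882 bp

Circular molecule, 2 cuts → 2 fragments:
  1075 − 193 = 882 bp
  wrap: 2566 − 1075 + 193 = 1684 bp
Sorted largest to smallest: 1684, 882 bp.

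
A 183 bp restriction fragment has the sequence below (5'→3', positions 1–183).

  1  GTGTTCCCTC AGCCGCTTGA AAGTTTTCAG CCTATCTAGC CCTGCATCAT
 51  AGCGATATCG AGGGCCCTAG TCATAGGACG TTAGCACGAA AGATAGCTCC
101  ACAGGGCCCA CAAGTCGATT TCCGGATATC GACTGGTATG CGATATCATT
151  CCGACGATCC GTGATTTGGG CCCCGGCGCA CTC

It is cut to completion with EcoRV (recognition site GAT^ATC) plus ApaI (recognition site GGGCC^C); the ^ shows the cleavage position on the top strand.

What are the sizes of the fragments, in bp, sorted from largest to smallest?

56, 42, 28, 19, 17, 11, 10 bp

EcoRV sites (GATATC) start at positions 54, 125, 142.
EcoRV cuts after base 3 of each site, so after positions 56, 127, 144.
ApaI sites (GGGCCC) start at positions 62, 104, 168.
ApaI cuts after base 5 of each site (before the last base), so after positions 66, 108, 172.
Combined cut positions: 56, 66, 108, 127, 144, 172.
Linear molecule, 6 cuts → 7 fragments:
  1–56 → 56 bp
  57–66 → 10 bp
  67–108 → 42 bp
  109–127 → 19 bp
  128–144 → 17 bp
  145–172 → 28 bp
  173–183 → 11 bp
Sorted largest to smallest: 56, 42, 28, 19, 17, 11, 10 bp.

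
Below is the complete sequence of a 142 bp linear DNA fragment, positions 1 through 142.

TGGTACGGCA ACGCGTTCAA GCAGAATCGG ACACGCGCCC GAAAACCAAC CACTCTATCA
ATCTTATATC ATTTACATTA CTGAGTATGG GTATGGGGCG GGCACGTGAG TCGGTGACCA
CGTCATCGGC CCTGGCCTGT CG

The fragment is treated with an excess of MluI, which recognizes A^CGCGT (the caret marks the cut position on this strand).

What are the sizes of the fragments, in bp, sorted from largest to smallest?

131, 11 bp

The MluI site (ACGCGT) starts at position 11.
MluI cuts after the first base of each site, so after position 11.
Linear molecule, 1 cut → 2 fragments:
  1–11 → 11 bp
  12–142 → 131 bp
Sorted largest to smallest: 131, 11 bp.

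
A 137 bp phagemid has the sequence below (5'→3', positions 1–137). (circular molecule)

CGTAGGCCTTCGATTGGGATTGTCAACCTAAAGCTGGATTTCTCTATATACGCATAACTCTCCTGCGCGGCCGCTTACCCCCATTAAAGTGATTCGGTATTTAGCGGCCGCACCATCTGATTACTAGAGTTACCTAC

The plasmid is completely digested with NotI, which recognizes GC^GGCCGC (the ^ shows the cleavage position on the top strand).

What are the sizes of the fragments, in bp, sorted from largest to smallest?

100, 37 bp

NotI sites (GCGGCCGC) start at positions 67, 104.
NotI cuts after base 2 of each site, so after positions 68, 105.
Circular molecule, 2 cuts → 2 fragments:
  69–105 → 37 bp
  106–137 then 1–68 → 32 + 68 = 100 bp
Sorted largest to smallest: 100, 37 bp.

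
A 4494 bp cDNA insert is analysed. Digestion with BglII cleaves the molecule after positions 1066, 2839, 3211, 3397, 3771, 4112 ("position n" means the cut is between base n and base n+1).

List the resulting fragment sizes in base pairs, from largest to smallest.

Linear molecule, 6 cuts → 7 fragments:
  1066 − 0 = 1066 bp
  2839 − 1066 = 1773 bp
  3211 − 2839 = 372 bp
  3397 − 3211 = 186 bp
  3771 − 3397 = 374 bp
  4112 − 3771 = 341 bp
  4494 − 4112 = 382 bp
Sorted largest to smallest: 1773, 1066, 382, 374, 372, 341, 186 bp.

1773, 1066, 382, 374, 372, 341, 186 bp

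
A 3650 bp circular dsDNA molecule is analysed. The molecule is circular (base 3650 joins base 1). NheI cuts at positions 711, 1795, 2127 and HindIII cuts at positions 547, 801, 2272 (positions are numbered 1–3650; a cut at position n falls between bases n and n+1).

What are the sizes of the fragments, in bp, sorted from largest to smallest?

Combined cut positions (sorted): 547, 711, 801, 1795, 2127, 2272.
Circular molecule, 6 cuts → 6 fragments:
  711 − 547 = 164 bp
  801 − 711 = 90 bp
  1795 − 801 = 994 bp
  2127 − 1795 = 332 bp
  2272 − 2127 = 145 bp
  wrap: 3650 − 2272 + 547 = 1925 bp
Sorted largest to smallest: 1925, 994, 332, 164, 145, 90 bp.

1925, 994, 332, 164, 145, 90 bp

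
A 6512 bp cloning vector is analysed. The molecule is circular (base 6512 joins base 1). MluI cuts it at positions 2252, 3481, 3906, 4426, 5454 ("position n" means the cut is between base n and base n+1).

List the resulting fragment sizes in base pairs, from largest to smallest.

Circular molecule, 5 cuts → 5 fragments:
  3481 − 2252 = 1229 bp
  3906 − 3481 = 425 bp
  4426 − 3906 = 520 bp
  5454 − 4426 = 1028 bp
  wrap: 6512 − 5454 + 2252 = 3310 bp
Sorted largest to smallest: 3310, 1229, 1028, 520, 425 bp.

3310, 1229, 1028, 520, 425 bp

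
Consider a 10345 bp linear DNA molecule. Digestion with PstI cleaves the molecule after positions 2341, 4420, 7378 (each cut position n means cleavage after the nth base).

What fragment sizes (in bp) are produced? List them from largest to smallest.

2967, 2958, 2341, 2079 bp

Linear molecule, 3 cuts → 4 fragments:
  2341 − 0 = 2341 bp
  4420 − 2341 = 2079 bp
  7378 − 4420 = 2958 bp
  10345 − 7378 = 2967 bp
Sorted largest to smallest: 2967, 2958, 2341, 2079 bp.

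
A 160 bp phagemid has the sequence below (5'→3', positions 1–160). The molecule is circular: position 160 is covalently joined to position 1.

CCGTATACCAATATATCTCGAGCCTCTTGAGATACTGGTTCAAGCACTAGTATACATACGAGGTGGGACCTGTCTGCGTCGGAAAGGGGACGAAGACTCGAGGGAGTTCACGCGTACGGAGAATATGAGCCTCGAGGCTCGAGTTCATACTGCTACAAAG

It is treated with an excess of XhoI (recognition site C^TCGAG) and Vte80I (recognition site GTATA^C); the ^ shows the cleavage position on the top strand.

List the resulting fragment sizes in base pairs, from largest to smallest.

43, 37, 34, 29, 10, 7 bp

XhoI sites (CTCGAG) start at positions 17, 97, 131, 138.
XhoI cuts after the first base of each site, so after positions 17, 97, 131, 138.
Vte80I sites (GTATAC) start at positions 3, 50.
Vte80I cuts after base 5 of each site (before the last base), so after positions 7, 54.
Combined cut positions: 7, 17, 54, 97, 131, 138.
Circular molecule, 6 cuts → 6 fragments:
  8–17 → 10 bp
  18–54 → 37 bp
  55–97 → 43 bp
  98–131 → 34 bp
  132–138 → 7 bp
  139–160 then 1–7 → 22 + 7 = 29 bp
Sorted largest to smallest: 43, 37, 34, 29, 10, 7 bp.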